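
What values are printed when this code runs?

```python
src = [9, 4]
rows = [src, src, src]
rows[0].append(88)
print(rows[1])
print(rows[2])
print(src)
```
[9, 4, 88]
[9, 4, 88]
[9, 4, 88]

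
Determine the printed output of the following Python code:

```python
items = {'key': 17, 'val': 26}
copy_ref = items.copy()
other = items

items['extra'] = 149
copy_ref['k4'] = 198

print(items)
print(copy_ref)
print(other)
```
{'key': 17, 'val': 26, 'extra': 149}
{'key': 17, 'val': 26, 'k4': 198}
{'key': 17, 'val': 26, 'extra': 149}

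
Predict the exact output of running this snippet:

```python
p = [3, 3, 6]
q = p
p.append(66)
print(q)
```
[3, 3, 6, 66]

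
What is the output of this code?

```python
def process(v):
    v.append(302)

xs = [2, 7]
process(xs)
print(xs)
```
[2, 7, 302]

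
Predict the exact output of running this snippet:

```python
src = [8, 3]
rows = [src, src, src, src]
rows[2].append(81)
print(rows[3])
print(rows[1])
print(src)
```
[8, 3, 81]
[8, 3, 81]
[8, 3, 81]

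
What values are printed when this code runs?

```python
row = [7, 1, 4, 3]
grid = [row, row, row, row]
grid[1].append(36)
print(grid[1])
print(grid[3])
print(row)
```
[7, 1, 4, 3, 36]
[7, 1, 4, 3, 36]
[7, 1, 4, 3, 36]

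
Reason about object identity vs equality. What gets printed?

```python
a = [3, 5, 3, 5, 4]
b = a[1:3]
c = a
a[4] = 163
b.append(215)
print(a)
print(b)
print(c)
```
[3, 5, 3, 5, 163]
[5, 3, 215]
[3, 5, 3, 5, 163]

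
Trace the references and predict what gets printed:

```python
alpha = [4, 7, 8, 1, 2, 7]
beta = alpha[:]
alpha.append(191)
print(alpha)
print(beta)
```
[4, 7, 8, 1, 2, 7, 191]
[4, 7, 8, 1, 2, 7]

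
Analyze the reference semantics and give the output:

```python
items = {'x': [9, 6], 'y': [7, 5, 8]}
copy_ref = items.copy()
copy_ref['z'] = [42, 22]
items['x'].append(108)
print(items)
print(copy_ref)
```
{'x': [9, 6, 108], 'y': [7, 5, 8]}
{'x': [9, 6, 108], 'y': [7, 5, 8], 'z': [42, 22]}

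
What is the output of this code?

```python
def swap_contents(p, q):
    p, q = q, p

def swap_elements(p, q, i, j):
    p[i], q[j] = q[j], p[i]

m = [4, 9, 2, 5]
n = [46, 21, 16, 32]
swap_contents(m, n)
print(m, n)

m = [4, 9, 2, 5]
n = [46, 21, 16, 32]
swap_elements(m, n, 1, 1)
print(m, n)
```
[4, 9, 2, 5] [46, 21, 16, 32]
[4, 21, 2, 5] [46, 9, 16, 32]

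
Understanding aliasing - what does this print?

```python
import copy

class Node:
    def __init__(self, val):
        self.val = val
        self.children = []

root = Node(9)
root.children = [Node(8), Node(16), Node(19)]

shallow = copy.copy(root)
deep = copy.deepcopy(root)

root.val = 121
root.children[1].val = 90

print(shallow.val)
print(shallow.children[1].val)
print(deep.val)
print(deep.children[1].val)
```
9
90
9
16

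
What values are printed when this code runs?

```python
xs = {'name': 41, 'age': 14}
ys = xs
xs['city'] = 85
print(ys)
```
{'name': 41, 'age': 14, 'city': 85}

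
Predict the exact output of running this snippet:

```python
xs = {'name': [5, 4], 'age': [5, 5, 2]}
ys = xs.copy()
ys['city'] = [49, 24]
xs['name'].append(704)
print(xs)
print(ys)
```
{'name': [5, 4, 704], 'age': [5, 5, 2]}
{'name': [5, 4, 704], 'age': [5, 5, 2], 'city': [49, 24]}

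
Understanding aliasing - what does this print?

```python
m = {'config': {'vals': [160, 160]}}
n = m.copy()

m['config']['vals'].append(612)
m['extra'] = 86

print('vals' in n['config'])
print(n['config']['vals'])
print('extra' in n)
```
True
[160, 160, 612]
False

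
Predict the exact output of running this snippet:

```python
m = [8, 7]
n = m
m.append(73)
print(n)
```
[8, 7, 73]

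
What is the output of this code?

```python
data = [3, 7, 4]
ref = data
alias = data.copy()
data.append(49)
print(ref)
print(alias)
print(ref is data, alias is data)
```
[3, 7, 4, 49]
[3, 7, 4]
True False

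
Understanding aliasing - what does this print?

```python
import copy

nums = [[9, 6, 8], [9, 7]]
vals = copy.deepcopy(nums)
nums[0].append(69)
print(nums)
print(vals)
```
[[9, 6, 8, 69], [9, 7]]
[[9, 6, 8], [9, 7]]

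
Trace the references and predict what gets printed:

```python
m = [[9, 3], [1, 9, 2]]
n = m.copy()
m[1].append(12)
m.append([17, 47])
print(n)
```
[[9, 3], [1, 9, 2, 12]]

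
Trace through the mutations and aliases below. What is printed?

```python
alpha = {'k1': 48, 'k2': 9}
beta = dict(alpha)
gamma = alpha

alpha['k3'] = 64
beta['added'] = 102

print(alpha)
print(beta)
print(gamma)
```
{'k1': 48, 'k2': 9, 'k3': 64}
{'k1': 48, 'k2': 9, 'added': 102}
{'k1': 48, 'k2': 9, 'k3': 64}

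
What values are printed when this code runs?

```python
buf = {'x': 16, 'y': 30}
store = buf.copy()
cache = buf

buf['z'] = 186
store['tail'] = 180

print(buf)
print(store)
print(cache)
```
{'x': 16, 'y': 30, 'z': 186}
{'x': 16, 'y': 30, 'tail': 180}
{'x': 16, 'y': 30, 'z': 186}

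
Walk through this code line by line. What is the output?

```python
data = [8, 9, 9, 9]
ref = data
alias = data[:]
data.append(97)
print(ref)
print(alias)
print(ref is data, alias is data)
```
[8, 9, 9, 9, 97]
[8, 9, 9, 9]
True False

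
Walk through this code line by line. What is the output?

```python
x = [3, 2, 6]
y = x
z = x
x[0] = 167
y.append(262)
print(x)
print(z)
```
[167, 2, 6, 262]
[167, 2, 6, 262]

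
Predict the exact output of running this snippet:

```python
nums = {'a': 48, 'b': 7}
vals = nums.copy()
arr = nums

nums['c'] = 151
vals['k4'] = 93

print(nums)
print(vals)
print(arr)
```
{'a': 48, 'b': 7, 'c': 151}
{'a': 48, 'b': 7, 'k4': 93}
{'a': 48, 'b': 7, 'c': 151}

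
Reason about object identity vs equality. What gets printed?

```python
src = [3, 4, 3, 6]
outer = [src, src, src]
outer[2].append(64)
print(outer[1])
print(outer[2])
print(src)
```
[3, 4, 3, 6, 64]
[3, 4, 3, 6, 64]
[3, 4, 3, 6, 64]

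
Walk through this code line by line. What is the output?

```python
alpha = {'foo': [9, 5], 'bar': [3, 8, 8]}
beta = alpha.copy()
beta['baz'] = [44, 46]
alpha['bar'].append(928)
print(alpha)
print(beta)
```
{'foo': [9, 5], 'bar': [3, 8, 8, 928]}
{'foo': [9, 5], 'bar': [3, 8, 8, 928], 'baz': [44, 46]}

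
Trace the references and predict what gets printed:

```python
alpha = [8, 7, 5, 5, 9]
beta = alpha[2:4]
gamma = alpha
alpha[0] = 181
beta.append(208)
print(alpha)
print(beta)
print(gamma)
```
[181, 7, 5, 5, 9]
[5, 5, 208]
[181, 7, 5, 5, 9]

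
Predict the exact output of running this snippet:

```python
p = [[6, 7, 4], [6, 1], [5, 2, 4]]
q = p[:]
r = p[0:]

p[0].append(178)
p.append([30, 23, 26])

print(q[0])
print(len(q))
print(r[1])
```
[6, 7, 4, 178]
3
[6, 1]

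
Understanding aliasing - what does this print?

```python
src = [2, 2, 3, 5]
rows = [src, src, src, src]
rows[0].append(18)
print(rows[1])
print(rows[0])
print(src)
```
[2, 2, 3, 5, 18]
[2, 2, 3, 5, 18]
[2, 2, 3, 5, 18]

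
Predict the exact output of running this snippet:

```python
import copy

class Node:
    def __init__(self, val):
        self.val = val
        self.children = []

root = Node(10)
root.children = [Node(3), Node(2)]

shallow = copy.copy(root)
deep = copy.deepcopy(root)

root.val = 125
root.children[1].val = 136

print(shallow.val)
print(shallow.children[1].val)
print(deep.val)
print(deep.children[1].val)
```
10
136
10
2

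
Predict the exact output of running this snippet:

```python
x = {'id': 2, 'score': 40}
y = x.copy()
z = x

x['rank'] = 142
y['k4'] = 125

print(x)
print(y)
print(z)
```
{'id': 2, 'score': 40, 'rank': 142}
{'id': 2, 'score': 40, 'k4': 125}
{'id': 2, 'score': 40, 'rank': 142}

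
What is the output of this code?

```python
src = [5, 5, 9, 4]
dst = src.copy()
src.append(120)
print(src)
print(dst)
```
[5, 5, 9, 4, 120]
[5, 5, 9, 4]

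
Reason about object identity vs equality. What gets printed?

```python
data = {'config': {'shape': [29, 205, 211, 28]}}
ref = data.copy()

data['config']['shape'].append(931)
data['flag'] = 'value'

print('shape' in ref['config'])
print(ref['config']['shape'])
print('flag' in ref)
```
True
[29, 205, 211, 28, 931]
False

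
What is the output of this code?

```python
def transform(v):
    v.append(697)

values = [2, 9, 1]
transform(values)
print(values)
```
[2, 9, 1, 697]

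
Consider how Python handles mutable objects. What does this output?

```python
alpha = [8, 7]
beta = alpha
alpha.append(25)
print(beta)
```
[8, 7, 25]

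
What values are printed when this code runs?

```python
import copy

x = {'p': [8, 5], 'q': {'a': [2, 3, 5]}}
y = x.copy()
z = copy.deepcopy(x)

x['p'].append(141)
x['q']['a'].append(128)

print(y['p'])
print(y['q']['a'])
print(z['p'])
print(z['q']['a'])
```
[8, 5, 141]
[2, 3, 5, 128]
[8, 5]
[2, 3, 5]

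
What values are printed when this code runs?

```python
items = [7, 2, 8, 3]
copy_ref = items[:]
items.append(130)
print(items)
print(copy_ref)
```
[7, 2, 8, 3, 130]
[7, 2, 8, 3]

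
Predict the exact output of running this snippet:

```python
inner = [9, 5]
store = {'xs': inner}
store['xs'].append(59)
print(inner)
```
[9, 5, 59]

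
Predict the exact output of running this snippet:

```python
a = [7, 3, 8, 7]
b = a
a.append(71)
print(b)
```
[7, 3, 8, 7, 71]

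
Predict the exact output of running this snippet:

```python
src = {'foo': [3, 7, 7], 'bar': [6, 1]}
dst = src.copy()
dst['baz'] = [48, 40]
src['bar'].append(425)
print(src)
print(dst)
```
{'foo': [3, 7, 7], 'bar': [6, 1, 425]}
{'foo': [3, 7, 7], 'bar': [6, 1, 425], 'baz': [48, 40]}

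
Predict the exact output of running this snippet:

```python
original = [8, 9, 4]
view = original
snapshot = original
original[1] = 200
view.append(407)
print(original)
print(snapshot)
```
[8, 200, 4, 407]
[8, 200, 4, 407]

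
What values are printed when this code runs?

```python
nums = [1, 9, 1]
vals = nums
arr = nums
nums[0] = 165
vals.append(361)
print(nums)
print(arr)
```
[165, 9, 1, 361]
[165, 9, 1, 361]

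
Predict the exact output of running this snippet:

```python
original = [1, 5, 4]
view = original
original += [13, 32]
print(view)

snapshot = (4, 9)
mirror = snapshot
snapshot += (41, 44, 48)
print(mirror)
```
[1, 5, 4, 13, 32]
(4, 9)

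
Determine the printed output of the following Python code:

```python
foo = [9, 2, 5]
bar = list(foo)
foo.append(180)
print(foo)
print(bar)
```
[9, 2, 5, 180]
[9, 2, 5]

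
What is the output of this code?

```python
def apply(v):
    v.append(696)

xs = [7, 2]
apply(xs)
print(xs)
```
[7, 2, 696]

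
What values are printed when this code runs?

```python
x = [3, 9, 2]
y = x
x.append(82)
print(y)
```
[3, 9, 2, 82]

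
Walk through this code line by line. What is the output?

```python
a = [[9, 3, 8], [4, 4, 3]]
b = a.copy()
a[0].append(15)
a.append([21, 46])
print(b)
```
[[9, 3, 8, 15], [4, 4, 3]]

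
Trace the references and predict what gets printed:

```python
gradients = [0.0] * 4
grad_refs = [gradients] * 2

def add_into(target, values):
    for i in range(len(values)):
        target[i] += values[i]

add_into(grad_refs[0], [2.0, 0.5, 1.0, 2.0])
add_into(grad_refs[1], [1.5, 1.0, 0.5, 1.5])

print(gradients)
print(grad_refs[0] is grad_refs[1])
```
[3.5, 1.5, 1.5, 3.5]
True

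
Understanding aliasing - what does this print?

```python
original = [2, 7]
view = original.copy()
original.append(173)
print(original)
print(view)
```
[2, 7, 173]
[2, 7]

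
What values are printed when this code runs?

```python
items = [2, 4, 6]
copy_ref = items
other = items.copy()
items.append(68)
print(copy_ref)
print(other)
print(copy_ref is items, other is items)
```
[2, 4, 6, 68]
[2, 4, 6]
True False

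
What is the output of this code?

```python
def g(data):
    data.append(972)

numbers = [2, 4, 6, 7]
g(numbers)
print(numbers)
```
[2, 4, 6, 7, 972]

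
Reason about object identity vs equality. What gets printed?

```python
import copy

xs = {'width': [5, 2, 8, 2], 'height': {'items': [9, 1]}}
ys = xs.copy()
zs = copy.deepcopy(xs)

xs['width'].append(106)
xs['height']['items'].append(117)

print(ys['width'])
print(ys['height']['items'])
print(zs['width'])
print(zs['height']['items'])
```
[5, 2, 8, 2, 106]
[9, 1, 117]
[5, 2, 8, 2]
[9, 1]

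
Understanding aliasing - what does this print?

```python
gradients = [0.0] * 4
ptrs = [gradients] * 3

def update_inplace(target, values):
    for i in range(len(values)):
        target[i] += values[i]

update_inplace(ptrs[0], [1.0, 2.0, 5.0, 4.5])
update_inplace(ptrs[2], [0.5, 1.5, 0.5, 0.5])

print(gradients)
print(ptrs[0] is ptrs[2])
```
[1.5, 3.5, 5.5, 5.0]
True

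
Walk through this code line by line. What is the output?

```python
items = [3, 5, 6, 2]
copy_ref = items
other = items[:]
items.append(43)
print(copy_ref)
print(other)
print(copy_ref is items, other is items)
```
[3, 5, 6, 2, 43]
[3, 5, 6, 2]
True False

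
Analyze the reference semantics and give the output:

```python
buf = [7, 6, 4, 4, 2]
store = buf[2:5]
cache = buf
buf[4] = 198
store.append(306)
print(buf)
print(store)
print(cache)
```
[7, 6, 4, 4, 198]
[4, 4, 2, 306]
[7, 6, 4, 4, 198]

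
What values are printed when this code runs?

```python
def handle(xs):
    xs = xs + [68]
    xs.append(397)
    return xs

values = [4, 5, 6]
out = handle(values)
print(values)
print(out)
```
[4, 5, 6]
[4, 5, 6, 68, 397]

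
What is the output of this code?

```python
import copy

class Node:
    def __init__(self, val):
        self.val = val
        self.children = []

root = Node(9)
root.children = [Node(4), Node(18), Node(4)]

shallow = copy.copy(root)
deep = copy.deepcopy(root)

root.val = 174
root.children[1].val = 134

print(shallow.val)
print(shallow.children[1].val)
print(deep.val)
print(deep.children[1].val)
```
9
134
9
18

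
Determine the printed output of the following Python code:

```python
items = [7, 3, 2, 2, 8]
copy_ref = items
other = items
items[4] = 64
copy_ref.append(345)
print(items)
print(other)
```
[7, 3, 2, 2, 64, 345]
[7, 3, 2, 2, 64, 345]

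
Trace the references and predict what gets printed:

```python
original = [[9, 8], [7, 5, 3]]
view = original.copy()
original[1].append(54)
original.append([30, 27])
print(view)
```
[[9, 8], [7, 5, 3, 54]]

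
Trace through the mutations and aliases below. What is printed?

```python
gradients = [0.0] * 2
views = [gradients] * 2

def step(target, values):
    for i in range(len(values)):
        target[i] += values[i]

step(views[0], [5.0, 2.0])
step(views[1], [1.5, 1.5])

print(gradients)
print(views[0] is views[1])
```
[6.5, 3.5]
True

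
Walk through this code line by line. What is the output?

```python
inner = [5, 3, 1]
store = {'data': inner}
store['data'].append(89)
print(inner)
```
[5, 3, 1, 89]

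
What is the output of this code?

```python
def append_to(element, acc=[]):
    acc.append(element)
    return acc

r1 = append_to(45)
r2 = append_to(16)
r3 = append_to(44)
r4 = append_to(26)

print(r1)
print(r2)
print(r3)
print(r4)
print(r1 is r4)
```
[45, 16, 44, 26]
[45, 16, 44, 26]
[45, 16, 44, 26]
[45, 16, 44, 26]
True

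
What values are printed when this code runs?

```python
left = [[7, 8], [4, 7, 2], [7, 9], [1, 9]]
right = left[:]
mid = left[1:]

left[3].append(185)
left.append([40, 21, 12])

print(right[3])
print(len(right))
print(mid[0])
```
[1, 9, 185]
4
[4, 7, 2]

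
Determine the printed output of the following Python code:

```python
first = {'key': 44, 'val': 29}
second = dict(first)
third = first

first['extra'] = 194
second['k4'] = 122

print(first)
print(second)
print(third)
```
{'key': 44, 'val': 29, 'extra': 194}
{'key': 44, 'val': 29, 'k4': 122}
{'key': 44, 'val': 29, 'extra': 194}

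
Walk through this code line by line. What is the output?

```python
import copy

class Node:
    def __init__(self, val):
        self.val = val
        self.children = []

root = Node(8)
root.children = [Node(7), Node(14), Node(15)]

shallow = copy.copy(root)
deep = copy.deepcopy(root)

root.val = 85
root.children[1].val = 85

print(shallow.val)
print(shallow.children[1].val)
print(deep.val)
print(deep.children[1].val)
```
8
85
8
14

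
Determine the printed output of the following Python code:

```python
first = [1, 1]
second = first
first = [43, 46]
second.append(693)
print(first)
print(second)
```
[43, 46]
[1, 1, 693]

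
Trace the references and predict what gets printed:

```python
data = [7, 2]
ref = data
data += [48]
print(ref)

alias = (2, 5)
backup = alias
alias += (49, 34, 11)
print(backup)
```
[7, 2, 48]
(2, 5)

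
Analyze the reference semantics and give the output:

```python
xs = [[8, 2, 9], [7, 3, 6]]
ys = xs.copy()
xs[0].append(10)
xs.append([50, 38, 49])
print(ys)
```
[[8, 2, 9, 10], [7, 3, 6]]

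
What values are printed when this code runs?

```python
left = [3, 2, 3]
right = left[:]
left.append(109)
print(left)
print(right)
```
[3, 2, 3, 109]
[3, 2, 3]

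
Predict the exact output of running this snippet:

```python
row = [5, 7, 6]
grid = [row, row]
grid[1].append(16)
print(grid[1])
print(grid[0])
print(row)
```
[5, 7, 6, 16]
[5, 7, 6, 16]
[5, 7, 6, 16]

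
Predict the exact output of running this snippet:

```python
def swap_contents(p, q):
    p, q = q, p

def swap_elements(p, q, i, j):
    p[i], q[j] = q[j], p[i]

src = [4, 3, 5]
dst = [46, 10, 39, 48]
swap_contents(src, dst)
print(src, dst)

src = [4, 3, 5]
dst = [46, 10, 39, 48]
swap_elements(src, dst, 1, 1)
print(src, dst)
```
[4, 3, 5] [46, 10, 39, 48]
[4, 10, 5] [46, 3, 39, 48]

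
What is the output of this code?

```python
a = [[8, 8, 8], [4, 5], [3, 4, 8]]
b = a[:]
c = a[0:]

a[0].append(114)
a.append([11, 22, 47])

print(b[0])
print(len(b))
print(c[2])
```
[8, 8, 8, 114]
3
[3, 4, 8]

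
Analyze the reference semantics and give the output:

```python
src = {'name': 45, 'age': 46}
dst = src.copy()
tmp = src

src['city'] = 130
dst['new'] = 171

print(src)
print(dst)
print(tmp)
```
{'name': 45, 'age': 46, 'city': 130}
{'name': 45, 'age': 46, 'new': 171}
{'name': 45, 'age': 46, 'city': 130}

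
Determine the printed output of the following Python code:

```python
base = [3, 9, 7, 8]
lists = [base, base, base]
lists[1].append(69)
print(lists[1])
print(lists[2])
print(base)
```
[3, 9, 7, 8, 69]
[3, 9, 7, 8, 69]
[3, 9, 7, 8, 69]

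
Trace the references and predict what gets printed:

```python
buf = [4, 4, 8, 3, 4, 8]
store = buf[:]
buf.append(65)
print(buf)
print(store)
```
[4, 4, 8, 3, 4, 8, 65]
[4, 4, 8, 3, 4, 8]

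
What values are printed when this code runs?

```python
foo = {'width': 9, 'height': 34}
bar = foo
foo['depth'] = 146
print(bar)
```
{'width': 9, 'height': 34, 'depth': 146}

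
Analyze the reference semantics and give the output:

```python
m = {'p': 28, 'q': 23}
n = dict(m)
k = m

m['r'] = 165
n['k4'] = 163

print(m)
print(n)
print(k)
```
{'p': 28, 'q': 23, 'r': 165}
{'p': 28, 'q': 23, 'k4': 163}
{'p': 28, 'q': 23, 'r': 165}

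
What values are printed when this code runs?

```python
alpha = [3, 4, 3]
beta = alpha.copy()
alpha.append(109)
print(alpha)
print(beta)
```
[3, 4, 3, 109]
[3, 4, 3]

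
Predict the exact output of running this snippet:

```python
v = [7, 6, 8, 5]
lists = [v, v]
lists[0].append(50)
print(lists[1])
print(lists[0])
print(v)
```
[7, 6, 8, 5, 50]
[7, 6, 8, 5, 50]
[7, 6, 8, 5, 50]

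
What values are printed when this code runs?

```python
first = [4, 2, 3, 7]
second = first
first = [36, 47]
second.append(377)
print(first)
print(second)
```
[36, 47]
[4, 2, 3, 7, 377]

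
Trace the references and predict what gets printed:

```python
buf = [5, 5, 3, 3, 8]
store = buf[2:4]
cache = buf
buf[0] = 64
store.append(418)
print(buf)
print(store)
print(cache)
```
[64, 5, 3, 3, 8]
[3, 3, 418]
[64, 5, 3, 3, 8]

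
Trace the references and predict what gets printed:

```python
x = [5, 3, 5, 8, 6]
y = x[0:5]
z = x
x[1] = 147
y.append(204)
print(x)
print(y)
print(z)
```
[5, 147, 5, 8, 6]
[5, 3, 5, 8, 6, 204]
[5, 147, 5, 8, 6]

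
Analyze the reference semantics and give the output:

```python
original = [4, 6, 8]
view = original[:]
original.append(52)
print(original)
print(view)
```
[4, 6, 8, 52]
[4, 6, 8]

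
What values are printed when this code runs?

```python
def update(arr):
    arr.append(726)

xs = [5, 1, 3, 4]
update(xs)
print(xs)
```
[5, 1, 3, 4, 726]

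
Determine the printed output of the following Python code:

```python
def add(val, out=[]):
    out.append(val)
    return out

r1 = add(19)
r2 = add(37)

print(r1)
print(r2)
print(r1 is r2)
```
[19, 37]
[19, 37]
True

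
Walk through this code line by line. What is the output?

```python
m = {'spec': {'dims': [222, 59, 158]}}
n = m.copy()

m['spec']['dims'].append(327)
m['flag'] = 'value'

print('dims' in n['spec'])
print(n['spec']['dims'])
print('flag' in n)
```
True
[222, 59, 158, 327]
False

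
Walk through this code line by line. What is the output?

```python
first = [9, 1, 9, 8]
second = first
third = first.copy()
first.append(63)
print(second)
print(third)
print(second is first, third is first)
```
[9, 1, 9, 8, 63]
[9, 1, 9, 8]
True False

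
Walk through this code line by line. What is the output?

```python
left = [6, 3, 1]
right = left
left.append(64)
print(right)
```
[6, 3, 1, 64]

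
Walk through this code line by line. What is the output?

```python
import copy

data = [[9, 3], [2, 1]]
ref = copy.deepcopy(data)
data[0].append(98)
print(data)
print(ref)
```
[[9, 3, 98], [2, 1]]
[[9, 3], [2, 1]]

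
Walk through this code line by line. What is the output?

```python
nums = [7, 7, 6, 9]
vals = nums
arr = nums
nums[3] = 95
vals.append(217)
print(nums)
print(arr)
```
[7, 7, 6, 95, 217]
[7, 7, 6, 95, 217]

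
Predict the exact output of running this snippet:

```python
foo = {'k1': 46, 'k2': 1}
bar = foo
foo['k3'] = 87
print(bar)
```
{'k1': 46, 'k2': 1, 'k3': 87}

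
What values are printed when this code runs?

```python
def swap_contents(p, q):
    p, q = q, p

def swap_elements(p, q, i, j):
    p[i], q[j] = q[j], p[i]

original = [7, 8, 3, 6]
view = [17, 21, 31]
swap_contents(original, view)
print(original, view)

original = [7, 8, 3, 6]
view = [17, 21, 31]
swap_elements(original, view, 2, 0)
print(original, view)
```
[7, 8, 3, 6] [17, 21, 31]
[7, 8, 17, 6] [3, 21, 31]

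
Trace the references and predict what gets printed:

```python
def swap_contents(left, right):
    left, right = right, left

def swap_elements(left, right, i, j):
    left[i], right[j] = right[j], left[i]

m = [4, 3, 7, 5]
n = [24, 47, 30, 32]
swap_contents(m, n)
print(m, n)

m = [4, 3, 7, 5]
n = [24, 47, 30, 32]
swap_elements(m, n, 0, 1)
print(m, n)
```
[4, 3, 7, 5] [24, 47, 30, 32]
[47, 3, 7, 5] [24, 4, 30, 32]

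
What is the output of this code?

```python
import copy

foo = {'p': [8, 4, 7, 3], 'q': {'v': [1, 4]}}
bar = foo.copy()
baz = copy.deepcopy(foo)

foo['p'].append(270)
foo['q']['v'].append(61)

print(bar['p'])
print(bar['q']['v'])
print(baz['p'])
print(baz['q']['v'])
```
[8, 4, 7, 3, 270]
[1, 4, 61]
[8, 4, 7, 3]
[1, 4]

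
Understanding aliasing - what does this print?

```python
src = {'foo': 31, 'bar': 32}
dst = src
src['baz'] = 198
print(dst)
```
{'foo': 31, 'bar': 32, 'baz': 198}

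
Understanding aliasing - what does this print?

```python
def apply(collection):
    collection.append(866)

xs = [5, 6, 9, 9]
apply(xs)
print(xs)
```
[5, 6, 9, 9, 866]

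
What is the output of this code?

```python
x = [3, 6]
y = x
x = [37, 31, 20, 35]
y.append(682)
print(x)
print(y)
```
[37, 31, 20, 35]
[3, 6, 682]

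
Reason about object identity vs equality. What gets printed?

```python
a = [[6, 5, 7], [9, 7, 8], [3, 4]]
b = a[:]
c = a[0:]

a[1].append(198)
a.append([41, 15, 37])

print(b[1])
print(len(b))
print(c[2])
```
[9, 7, 8, 198]
3
[3, 4]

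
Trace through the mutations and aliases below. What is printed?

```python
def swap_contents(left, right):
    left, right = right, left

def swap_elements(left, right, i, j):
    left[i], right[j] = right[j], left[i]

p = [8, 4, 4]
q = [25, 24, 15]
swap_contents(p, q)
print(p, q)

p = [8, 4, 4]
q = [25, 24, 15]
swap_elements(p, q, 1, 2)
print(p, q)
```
[8, 4, 4] [25, 24, 15]
[8, 15, 4] [25, 24, 4]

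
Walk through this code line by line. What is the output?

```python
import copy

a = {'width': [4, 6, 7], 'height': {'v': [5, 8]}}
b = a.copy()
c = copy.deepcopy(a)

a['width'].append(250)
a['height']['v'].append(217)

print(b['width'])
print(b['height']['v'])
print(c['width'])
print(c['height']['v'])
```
[4, 6, 7, 250]
[5, 8, 217]
[4, 6, 7]
[5, 8]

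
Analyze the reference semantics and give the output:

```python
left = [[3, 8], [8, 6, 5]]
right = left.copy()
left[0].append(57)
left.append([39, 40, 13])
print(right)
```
[[3, 8, 57], [8, 6, 5]]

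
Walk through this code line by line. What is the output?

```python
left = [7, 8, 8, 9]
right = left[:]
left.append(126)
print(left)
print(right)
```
[7, 8, 8, 9, 126]
[7, 8, 8, 9]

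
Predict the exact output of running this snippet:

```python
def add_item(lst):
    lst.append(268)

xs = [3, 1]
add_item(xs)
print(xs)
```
[3, 1, 268]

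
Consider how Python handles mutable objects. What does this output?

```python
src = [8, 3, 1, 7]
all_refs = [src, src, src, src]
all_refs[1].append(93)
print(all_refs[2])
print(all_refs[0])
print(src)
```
[8, 3, 1, 7, 93]
[8, 3, 1, 7, 93]
[8, 3, 1, 7, 93]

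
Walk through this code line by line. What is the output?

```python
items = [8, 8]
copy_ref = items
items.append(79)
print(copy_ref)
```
[8, 8, 79]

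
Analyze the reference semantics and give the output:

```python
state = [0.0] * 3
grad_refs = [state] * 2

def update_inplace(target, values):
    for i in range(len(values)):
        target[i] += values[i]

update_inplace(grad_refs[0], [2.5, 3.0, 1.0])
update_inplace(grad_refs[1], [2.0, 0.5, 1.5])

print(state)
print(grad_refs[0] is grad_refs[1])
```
[4.5, 3.5, 2.5]
True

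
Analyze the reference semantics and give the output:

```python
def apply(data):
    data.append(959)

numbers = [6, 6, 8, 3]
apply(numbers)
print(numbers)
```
[6, 6, 8, 3, 959]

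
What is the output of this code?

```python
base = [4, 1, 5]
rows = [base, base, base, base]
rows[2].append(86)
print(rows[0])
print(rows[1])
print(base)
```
[4, 1, 5, 86]
[4, 1, 5, 86]
[4, 1, 5, 86]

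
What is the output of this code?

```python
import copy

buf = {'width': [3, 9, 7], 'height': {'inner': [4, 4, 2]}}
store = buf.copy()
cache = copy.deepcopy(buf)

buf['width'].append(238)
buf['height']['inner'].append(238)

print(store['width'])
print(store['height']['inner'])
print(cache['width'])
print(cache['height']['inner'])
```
[3, 9, 7, 238]
[4, 4, 2, 238]
[3, 9, 7]
[4, 4, 2]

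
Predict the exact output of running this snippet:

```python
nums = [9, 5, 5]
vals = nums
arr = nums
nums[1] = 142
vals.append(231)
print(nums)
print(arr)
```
[9, 142, 5, 231]
[9, 142, 5, 231]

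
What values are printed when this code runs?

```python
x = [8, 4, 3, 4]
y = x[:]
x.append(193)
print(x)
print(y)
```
[8, 4, 3, 4, 193]
[8, 4, 3, 4]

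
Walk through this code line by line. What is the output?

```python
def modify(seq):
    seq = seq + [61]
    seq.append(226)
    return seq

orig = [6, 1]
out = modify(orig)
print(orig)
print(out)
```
[6, 1]
[6, 1, 61, 226]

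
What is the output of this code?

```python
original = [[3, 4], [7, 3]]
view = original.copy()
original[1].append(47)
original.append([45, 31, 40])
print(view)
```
[[3, 4], [7, 3, 47]]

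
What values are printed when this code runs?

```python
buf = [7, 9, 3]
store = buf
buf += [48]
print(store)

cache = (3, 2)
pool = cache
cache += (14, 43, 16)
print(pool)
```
[7, 9, 3, 48]
(3, 2)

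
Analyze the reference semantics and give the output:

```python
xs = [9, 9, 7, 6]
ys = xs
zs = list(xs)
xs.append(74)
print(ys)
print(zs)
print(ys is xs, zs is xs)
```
[9, 9, 7, 6, 74]
[9, 9, 7, 6]
True False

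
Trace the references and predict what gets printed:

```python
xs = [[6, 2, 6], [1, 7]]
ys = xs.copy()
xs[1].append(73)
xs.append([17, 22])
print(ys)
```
[[6, 2, 6], [1, 7, 73]]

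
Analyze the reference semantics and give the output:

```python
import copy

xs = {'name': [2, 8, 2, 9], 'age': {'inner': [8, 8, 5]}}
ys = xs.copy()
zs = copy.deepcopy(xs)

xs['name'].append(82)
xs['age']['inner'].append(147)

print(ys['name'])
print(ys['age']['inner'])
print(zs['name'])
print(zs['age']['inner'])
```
[2, 8, 2, 9, 82]
[8, 8, 5, 147]
[2, 8, 2, 9]
[8, 8, 5]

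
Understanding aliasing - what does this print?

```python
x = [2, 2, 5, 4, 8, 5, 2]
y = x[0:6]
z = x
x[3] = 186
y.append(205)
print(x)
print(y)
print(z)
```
[2, 2, 5, 186, 8, 5, 2]
[2, 2, 5, 4, 8, 5, 205]
[2, 2, 5, 186, 8, 5, 2]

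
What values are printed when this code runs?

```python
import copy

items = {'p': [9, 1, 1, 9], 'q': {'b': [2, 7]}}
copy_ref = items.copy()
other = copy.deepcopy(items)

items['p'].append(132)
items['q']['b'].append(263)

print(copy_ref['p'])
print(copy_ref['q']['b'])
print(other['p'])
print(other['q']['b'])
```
[9, 1, 1, 9, 132]
[2, 7, 263]
[9, 1, 1, 9]
[2, 7]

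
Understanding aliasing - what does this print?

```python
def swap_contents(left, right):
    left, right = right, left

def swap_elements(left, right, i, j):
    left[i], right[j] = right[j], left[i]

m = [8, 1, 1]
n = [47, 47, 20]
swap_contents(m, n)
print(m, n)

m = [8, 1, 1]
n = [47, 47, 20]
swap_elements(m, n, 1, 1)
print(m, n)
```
[8, 1, 1] [47, 47, 20]
[8, 47, 1] [47, 1, 20]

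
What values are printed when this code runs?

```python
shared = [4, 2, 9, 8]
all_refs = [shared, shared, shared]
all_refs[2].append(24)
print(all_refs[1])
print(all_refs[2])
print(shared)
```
[4, 2, 9, 8, 24]
[4, 2, 9, 8, 24]
[4, 2, 9, 8, 24]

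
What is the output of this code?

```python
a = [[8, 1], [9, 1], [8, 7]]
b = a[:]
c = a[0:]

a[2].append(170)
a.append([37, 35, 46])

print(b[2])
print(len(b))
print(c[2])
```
[8, 7, 170]
3
[8, 7, 170]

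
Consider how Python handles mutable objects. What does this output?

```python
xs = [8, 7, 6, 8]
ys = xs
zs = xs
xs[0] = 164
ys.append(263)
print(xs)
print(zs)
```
[164, 7, 6, 8, 263]
[164, 7, 6, 8, 263]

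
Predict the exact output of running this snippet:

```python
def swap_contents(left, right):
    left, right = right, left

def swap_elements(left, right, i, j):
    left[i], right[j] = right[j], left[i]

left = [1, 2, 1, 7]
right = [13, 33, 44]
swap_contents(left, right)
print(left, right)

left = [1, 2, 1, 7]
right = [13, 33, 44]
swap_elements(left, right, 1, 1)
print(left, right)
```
[1, 2, 1, 7] [13, 33, 44]
[1, 33, 1, 7] [13, 2, 44]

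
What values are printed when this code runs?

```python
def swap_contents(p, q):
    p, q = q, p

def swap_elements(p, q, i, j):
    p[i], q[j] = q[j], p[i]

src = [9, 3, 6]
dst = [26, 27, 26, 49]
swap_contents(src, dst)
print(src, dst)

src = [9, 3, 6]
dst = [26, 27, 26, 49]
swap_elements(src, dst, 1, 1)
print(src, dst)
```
[9, 3, 6] [26, 27, 26, 49]
[9, 27, 6] [26, 3, 26, 49]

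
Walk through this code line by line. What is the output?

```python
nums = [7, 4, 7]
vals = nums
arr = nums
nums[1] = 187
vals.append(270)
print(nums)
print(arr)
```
[7, 187, 7, 270]
[7, 187, 7, 270]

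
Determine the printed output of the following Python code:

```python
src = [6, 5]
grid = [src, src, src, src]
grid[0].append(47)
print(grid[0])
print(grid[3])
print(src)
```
[6, 5, 47]
[6, 5, 47]
[6, 5, 47]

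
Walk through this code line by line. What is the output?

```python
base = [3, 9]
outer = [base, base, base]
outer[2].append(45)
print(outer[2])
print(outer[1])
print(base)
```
[3, 9, 45]
[3, 9, 45]
[3, 9, 45]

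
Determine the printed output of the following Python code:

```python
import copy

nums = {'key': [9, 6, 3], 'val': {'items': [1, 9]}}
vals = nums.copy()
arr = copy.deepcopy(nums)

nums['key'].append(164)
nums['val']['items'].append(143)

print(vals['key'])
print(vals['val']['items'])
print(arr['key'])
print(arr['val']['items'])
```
[9, 6, 3, 164]
[1, 9, 143]
[9, 6, 3]
[1, 9]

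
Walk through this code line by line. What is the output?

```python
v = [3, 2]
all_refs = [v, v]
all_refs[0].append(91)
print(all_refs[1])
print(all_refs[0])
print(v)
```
[3, 2, 91]
[3, 2, 91]
[3, 2, 91]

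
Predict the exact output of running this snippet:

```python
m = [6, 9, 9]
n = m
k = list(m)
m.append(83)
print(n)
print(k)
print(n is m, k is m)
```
[6, 9, 9, 83]
[6, 9, 9]
True False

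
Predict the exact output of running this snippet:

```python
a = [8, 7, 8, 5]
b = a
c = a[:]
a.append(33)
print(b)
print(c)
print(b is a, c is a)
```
[8, 7, 8, 5, 33]
[8, 7, 8, 5]
True False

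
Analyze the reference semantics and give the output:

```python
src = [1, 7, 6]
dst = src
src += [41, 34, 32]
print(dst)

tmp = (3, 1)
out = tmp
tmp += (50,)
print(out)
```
[1, 7, 6, 41, 34, 32]
(3, 1)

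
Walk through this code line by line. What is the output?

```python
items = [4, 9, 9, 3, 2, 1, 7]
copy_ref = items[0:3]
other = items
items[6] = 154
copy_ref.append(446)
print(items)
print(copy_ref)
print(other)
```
[4, 9, 9, 3, 2, 1, 154]
[4, 9, 9, 446]
[4, 9, 9, 3, 2, 1, 154]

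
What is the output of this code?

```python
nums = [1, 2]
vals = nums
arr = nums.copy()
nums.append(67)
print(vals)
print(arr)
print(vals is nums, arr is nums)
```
[1, 2, 67]
[1, 2]
True False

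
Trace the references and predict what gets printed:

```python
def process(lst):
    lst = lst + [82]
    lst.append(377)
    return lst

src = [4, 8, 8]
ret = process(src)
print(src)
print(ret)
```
[4, 8, 8]
[4, 8, 8, 82, 377]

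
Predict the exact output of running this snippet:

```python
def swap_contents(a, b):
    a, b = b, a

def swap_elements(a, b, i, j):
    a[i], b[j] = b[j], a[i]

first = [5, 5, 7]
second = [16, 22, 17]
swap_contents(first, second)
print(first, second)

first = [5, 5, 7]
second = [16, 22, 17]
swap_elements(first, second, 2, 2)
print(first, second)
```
[5, 5, 7] [16, 22, 17]
[5, 5, 17] [16, 22, 7]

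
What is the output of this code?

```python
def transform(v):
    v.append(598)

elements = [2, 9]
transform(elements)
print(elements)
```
[2, 9, 598]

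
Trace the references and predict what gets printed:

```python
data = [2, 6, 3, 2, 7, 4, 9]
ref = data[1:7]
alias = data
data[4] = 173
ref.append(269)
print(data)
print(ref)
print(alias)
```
[2, 6, 3, 2, 173, 4, 9]
[6, 3, 2, 7, 4, 9, 269]
[2, 6, 3, 2, 173, 4, 9]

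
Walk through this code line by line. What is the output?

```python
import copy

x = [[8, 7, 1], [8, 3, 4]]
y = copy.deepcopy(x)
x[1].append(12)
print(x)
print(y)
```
[[8, 7, 1], [8, 3, 4, 12]]
[[8, 7, 1], [8, 3, 4]]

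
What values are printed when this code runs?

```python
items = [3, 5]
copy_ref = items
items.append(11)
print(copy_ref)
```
[3, 5, 11]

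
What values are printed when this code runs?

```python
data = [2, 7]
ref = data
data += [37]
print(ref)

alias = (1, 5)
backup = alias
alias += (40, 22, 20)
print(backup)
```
[2, 7, 37]
(1, 5)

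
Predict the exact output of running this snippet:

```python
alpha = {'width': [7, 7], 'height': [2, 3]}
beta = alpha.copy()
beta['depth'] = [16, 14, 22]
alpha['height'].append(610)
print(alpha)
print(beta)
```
{'width': [7, 7], 'height': [2, 3, 610]}
{'width': [7, 7], 'height': [2, 3, 610], 'depth': [16, 14, 22]}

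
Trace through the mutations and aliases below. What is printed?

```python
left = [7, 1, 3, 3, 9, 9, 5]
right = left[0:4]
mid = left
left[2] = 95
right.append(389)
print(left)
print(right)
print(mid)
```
[7, 1, 95, 3, 9, 9, 5]
[7, 1, 3, 3, 389]
[7, 1, 95, 3, 9, 9, 5]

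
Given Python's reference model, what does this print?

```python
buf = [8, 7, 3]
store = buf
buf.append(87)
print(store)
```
[8, 7, 3, 87]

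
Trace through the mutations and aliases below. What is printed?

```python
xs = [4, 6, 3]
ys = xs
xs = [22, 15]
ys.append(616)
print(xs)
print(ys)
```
[22, 15]
[4, 6, 3, 616]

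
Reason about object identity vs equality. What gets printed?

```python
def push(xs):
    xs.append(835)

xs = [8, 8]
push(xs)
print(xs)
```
[8, 8, 835]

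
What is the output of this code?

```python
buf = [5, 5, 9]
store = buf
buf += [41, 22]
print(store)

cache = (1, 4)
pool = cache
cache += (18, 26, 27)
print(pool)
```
[5, 5, 9, 41, 22]
(1, 4)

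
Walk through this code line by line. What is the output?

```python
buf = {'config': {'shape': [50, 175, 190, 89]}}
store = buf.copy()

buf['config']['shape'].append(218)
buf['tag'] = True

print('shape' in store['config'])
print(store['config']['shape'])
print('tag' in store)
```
True
[50, 175, 190, 89, 218]
False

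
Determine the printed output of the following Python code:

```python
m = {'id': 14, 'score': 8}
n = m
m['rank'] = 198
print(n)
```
{'id': 14, 'score': 8, 'rank': 198}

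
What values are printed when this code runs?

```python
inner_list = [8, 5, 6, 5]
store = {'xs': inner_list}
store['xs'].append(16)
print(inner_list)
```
[8, 5, 6, 5, 16]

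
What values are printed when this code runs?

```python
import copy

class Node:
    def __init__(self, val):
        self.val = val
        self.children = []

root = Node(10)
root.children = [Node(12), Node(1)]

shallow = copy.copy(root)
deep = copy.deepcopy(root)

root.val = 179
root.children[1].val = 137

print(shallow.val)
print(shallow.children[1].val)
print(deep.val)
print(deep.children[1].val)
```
10
137
10
1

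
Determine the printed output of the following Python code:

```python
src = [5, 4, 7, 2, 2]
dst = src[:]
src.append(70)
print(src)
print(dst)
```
[5, 4, 7, 2, 2, 70]
[5, 4, 7, 2, 2]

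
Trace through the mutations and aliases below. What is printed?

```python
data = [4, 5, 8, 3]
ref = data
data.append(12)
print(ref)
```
[4, 5, 8, 3, 12]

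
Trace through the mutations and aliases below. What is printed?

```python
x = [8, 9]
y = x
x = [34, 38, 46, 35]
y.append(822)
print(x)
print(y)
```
[34, 38, 46, 35]
[8, 9, 822]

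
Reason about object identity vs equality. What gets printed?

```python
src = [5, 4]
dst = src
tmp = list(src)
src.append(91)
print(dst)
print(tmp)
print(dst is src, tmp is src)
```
[5, 4, 91]
[5, 4]
True False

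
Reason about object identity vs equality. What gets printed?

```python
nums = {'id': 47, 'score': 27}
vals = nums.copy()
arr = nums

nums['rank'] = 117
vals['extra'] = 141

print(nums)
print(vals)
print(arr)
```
{'id': 47, 'score': 27, 'rank': 117}
{'id': 47, 'score': 27, 'extra': 141}
{'id': 47, 'score': 27, 'rank': 117}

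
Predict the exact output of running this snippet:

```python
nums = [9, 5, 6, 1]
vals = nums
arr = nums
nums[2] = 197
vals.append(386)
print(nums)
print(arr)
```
[9, 5, 197, 1, 386]
[9, 5, 197, 1, 386]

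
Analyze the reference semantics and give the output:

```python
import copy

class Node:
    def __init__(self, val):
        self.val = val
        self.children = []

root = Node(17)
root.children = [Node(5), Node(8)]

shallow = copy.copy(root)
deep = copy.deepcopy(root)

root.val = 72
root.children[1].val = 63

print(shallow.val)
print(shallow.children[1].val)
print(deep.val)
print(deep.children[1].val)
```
17
63
17
8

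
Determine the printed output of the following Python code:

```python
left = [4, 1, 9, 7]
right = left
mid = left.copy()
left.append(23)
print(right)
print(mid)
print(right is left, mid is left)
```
[4, 1, 9, 7, 23]
[4, 1, 9, 7]
True False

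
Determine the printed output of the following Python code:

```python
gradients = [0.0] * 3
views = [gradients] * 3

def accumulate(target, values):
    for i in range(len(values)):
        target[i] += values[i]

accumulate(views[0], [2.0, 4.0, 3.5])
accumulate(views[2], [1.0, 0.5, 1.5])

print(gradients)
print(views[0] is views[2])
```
[3.0, 4.5, 5.0]
True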